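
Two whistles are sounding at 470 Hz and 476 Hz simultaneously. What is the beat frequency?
6 Hz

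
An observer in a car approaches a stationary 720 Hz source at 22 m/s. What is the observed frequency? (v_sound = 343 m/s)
f_obs = f·(v + v_o)/v = 766.2 Hz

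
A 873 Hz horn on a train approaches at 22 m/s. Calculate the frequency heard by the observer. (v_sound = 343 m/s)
f_obs = f·v/(v − v_s) = 932.8 Hz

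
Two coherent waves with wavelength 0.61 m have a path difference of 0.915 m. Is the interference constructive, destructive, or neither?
destructive — path difference = 1.5λ, an odd multiple of λ/2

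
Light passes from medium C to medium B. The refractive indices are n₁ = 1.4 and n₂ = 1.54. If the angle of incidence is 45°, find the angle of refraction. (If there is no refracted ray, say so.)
sin θ₂ = (n₁/n₂)·sin θ₁ = 0.6428 → θ₂ = 40°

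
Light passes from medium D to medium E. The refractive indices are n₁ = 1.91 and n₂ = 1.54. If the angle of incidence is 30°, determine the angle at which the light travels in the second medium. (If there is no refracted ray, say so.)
sin θ₂ = (n₁/n₂)·sin θ₁ = 0.6201 → θ₂ = 38.33°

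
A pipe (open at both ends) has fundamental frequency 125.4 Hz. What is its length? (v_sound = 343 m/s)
L = v/(2f₁) = 1.368 m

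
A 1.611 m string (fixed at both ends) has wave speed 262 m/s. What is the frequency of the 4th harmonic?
fₙ = nv/(2L) = 325.3 Hz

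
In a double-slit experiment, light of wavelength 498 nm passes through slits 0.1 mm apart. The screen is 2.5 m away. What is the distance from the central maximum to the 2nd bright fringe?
y = mλL/d = 24.9 mm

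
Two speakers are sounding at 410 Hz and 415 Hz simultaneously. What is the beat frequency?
5 Hz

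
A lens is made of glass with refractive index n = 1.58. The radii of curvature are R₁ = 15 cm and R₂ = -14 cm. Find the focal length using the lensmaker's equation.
1/f = (n − 1)(1/R₁ − 1/R₂) → f = 12.49 cm (converging lens)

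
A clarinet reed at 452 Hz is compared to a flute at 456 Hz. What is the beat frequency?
4 Hz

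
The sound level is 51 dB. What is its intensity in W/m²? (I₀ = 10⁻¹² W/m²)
I = I₀·10^(β/10) = 1.26 × 10⁻⁷ W/m²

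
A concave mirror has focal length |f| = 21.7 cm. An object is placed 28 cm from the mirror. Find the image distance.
f = +21.7 cm (concave); 1/di = 1/f − 1/do → di = 96.44 cm (real image, in front of mirror)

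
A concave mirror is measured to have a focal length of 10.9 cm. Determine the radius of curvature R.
R = 2|f| = 21.8 cm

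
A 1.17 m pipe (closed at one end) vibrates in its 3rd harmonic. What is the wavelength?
λₙ = 4L/n = 1.56 m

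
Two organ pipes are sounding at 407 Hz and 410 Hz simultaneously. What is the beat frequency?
3 Hz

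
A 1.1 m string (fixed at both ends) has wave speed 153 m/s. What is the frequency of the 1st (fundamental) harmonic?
fₙ = nv/(2L) = 69.55 Hz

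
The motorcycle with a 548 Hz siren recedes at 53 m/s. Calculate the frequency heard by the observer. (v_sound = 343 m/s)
f_obs = f·v/(v + v_s) = 474.7 Hz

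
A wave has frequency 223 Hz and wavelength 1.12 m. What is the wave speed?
v = fλ = 249.8 m/s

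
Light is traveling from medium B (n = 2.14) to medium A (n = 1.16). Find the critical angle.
θc = arcsin(n₂/n₁) = 32.82°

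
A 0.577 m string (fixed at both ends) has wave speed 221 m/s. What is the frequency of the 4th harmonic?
fₙ = nv/(2L) = 766 Hz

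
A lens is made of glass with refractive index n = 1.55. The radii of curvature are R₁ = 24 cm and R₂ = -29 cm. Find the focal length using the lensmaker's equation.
1/f = (n − 1)(1/R₁ − 1/R₂) → f = 23.88 cm (converging lens)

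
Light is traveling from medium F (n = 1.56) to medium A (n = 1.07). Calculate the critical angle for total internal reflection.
θc = arcsin(n₂/n₁) = 43.31°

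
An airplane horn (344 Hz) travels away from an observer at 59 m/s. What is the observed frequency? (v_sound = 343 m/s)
f_obs = f·v/(v + v_s) = 293.5 Hz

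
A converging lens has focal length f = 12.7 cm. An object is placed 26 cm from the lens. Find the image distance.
1/di = 1/f − 1/do → di = 24.83 cm (real image)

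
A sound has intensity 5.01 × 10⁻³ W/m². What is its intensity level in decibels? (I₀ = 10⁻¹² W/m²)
β = 10·log₁₀(I/I₀) = 97 dB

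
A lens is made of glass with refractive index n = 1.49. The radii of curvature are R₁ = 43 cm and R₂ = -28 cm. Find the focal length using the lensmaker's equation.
1/f = (n − 1)(1/R₁ − 1/R₂) → f = 34.61 cm (converging lens)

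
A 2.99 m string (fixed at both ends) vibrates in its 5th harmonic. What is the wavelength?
λₙ = 2L/n = 1.196 m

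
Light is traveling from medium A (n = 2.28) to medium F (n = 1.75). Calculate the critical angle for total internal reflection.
θc = arcsin(n₂/n₁) = 50.13°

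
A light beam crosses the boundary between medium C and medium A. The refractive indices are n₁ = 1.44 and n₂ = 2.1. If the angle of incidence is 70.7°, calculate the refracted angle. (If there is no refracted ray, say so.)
sin θ₂ = (n₁/n₂)·sin θ₁ = 0.6472 → θ₂ = 40.33°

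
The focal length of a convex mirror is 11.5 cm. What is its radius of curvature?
R = 2|f| = 23 cm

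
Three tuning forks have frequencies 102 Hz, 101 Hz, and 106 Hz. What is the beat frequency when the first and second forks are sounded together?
1 Hz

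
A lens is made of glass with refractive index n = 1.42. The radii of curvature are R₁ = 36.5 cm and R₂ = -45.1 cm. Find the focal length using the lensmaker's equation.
1/f = (n − 1)(1/R₁ − 1/R₂) → f = 48.03 cm (converging lens)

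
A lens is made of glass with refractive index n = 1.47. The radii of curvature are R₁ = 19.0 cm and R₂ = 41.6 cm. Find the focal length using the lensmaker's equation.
1/f = (n − 1)(1/R₁ − 1/R₂) → f = 74.41 cm (converging lens)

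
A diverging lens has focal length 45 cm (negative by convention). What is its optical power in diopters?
P = 1/f = -2.222 D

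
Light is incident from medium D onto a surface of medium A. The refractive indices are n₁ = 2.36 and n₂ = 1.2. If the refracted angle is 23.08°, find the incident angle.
sin θ₁ = (n₂/n₁)·sin θ₂ → θ₁ = 11.5°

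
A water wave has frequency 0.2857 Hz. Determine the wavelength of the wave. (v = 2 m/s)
λ = v/f = 7 m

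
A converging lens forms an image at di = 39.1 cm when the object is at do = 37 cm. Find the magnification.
M = −di/do = -1.057 (inverted image)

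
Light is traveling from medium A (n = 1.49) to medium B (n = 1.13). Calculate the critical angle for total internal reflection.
θc = arcsin(n₂/n₁) = 49.32°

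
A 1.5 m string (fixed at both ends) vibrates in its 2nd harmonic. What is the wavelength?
λₙ = 2L/n = 1.5 m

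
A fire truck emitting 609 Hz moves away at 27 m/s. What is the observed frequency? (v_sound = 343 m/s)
f_obs = f·v/(v + v_s) = 564.6 Hz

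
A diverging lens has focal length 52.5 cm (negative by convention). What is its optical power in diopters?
P = 1/f = -1.905 D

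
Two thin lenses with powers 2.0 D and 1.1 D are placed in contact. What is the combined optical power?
P_total = P₁ + P₂ = 3.1 D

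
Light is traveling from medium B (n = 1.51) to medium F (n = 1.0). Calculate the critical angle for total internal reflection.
θc = arcsin(n₂/n₁) = 41.47°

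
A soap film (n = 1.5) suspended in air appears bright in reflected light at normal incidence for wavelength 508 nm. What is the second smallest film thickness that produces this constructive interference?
2nt = (m − ½)λ with m = 2 → t = (m − ½)λ/(2n) = 254 nm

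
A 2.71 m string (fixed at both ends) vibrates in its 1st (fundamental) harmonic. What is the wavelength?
λₙ = 2L/n = 5.42 m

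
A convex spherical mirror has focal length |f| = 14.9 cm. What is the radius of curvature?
R = 2|f| = 29.8 cm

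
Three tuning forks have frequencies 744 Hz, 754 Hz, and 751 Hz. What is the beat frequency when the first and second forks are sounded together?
10 Hz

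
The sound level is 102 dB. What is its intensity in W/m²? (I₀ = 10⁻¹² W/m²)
I = I₀·10^(β/10) = 1.58 × 10⁻² W/m²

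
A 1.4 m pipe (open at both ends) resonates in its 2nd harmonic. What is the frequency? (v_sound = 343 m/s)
fₙ = nv/(2L) = 245 Hz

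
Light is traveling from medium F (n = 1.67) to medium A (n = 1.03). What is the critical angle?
θc = arcsin(n₂/n₁) = 38.08°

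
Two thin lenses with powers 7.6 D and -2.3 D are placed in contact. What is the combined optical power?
P_total = P₁ + P₂ = 5.3 D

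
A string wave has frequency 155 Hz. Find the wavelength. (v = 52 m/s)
λ = v/f = 0.3355 m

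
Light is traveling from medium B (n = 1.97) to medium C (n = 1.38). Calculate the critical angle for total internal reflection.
θc = arcsin(n₂/n₁) = 44.47°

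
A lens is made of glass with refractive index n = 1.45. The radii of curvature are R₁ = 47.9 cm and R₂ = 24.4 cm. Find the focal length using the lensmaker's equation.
1/f = (n − 1)(1/R₁ − 1/R₂) → f = -110.5 cm (diverging lens)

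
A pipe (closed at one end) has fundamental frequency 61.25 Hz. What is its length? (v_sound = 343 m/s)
L = v/(4f₁) = 1.4 m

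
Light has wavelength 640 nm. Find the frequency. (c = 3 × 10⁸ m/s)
f = c/λ = 4.688 × 10¹⁴ Hz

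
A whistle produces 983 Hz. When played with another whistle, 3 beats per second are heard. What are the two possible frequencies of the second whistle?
f₂ = 983 ± 3 Hz → 986 Hz or 980 Hz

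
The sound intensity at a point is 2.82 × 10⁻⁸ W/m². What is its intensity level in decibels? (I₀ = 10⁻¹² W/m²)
β = 10·log₁₀(I/I₀) = 44.5 dB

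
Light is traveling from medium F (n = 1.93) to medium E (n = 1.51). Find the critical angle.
θc = arcsin(n₂/n₁) = 51.48°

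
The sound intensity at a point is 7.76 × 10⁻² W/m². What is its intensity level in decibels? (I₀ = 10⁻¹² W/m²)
β = 10·log₁₀(I/I₀) = 108.9 dB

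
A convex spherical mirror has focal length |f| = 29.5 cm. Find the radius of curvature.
R = 2|f| = 59 cm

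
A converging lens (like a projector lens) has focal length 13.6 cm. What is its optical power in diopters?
P = 1/f = 7.353 D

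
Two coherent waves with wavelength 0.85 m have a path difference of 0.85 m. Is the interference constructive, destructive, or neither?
constructive — path difference = 1λ, a whole number of wavelengths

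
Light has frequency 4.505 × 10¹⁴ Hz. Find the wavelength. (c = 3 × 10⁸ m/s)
λ = c/f = 665.9 nm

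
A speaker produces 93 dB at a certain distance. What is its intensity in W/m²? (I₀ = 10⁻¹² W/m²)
I = I₀·10^(β/10) = 2.00 × 10⁻³ W/m²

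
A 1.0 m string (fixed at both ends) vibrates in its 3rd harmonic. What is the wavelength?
λₙ = 2L/n = 0.6667 m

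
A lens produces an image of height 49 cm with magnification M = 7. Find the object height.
ho = |hi|/|M| = 7 cm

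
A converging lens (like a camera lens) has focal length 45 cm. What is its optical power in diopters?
P = 1/f = 2.222 D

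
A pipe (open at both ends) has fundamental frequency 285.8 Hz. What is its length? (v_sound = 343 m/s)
L = v/(2f₁) = 0.6001 m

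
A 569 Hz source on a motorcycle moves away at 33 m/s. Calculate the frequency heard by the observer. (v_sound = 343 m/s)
f_obs = f·v/(v + v_s) = 519.1 Hz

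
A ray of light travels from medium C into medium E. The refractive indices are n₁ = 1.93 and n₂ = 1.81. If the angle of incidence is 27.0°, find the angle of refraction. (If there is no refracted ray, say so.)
sin θ₂ = (n₁/n₂)·sin θ₁ = 0.4841 → θ₂ = 28.95°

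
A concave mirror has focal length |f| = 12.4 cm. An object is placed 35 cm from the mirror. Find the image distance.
f = +12.4 cm (concave); 1/di = 1/f − 1/do → di = 19.2 cm (real image, in front of mirror)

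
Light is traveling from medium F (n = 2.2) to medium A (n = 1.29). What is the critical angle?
θc = arcsin(n₂/n₁) = 35.9°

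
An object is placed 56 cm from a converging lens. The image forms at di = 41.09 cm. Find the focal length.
1/f = 1/do + 1/di → f = 23.7 cm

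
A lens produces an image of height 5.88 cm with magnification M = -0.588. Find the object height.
ho = |hi|/|M| = 10 cm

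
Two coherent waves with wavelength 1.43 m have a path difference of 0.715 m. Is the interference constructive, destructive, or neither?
destructive — path difference = 0.5λ, an odd multiple of λ/2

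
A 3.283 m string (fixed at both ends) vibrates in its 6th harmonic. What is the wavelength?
λₙ = 2L/n = 1.094 m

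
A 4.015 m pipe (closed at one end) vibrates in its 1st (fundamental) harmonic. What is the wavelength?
λₙ = 4L/n = 16.06 m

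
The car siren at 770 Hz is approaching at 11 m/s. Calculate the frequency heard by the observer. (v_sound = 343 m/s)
f_obs = f·v/(v − v_s) = 795.5 Hz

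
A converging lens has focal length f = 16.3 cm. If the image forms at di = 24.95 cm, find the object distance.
1/do = 1/f − 1/di → do = 47.02 cm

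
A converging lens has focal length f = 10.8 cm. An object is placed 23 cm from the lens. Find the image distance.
1/di = 1/f − 1/do → di = 20.36 cm (real image)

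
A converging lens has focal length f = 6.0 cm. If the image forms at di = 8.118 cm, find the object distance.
1/do = 1/f − 1/di → do = 23 cm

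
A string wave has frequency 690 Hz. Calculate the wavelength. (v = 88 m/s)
λ = v/f = 0.1275 m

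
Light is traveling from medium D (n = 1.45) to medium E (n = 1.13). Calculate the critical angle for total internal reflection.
θc = arcsin(n₂/n₁) = 51.2°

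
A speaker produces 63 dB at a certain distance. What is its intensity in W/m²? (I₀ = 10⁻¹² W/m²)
I = I₀·10^(β/10) = 2.00 × 10⁻⁶ W/m²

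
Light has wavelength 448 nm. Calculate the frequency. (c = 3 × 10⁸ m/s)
f = c/λ = 6.696 × 10¹⁴ Hz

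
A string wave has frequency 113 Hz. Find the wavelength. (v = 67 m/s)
λ = v/f = 0.5929 m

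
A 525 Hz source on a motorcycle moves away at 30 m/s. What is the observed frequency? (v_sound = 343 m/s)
f_obs = f·v/(v + v_s) = 482.8 Hz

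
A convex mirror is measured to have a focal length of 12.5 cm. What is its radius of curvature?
R = 2|f| = 25 cm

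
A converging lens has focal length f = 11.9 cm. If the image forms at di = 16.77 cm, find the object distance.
1/do = 1/f − 1/di → do = 40.98 cm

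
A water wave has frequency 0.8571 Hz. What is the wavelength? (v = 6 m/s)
λ = v/f = 7 m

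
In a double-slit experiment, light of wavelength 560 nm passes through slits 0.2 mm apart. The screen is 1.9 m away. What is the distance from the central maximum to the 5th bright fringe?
y = mλL/d = 26.6 mm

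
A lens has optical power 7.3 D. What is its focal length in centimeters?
f = 1/P = 13.7 cm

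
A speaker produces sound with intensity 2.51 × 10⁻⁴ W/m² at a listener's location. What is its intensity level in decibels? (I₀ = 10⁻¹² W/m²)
β = 10·log₁₀(I/I₀) = 84 dB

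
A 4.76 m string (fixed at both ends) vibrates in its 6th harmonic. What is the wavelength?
λₙ = 2L/n = 1.587 m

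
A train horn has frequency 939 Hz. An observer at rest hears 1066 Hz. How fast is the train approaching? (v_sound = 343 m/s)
v_s = v·(1 − f/f_obs) = 40.86 m/s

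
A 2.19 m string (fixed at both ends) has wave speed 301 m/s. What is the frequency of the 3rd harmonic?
fₙ = nv/(2L) = 206.2 Hz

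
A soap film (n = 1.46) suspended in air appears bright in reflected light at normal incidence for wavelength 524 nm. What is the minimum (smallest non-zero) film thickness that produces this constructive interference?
2nt = (m − ½)λ with m = 1 → t = (m − ½)λ/(2n) = 89.73 nm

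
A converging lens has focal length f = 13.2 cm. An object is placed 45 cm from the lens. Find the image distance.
1/di = 1/f − 1/do → di = 18.68 cm (real image)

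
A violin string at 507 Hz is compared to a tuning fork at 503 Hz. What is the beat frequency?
4 Hz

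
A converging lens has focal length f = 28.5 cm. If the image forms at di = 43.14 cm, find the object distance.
1/do = 1/f − 1/di → do = 83.98 cm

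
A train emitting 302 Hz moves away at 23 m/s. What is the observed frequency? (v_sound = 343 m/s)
f_obs = f·v/(v + v_s) = 283 Hz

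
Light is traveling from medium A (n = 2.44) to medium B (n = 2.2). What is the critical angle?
θc = arcsin(n₂/n₁) = 64.37°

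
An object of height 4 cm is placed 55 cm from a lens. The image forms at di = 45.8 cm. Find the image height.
hi = (-di/do) × ho = -3.331 cm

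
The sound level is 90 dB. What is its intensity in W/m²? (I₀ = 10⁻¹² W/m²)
I = I₀·10^(β/10) = 1.00 × 10⁻³ W/m²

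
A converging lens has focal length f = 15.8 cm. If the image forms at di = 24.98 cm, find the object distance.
1/do = 1/f − 1/di → do = 42.99 cm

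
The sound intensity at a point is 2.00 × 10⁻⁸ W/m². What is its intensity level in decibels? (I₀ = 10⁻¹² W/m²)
β = 10·log₁₀(I/I₀) = 43.01 dB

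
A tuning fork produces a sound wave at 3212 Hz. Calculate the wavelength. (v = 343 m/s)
λ = v/f = 0.1068 m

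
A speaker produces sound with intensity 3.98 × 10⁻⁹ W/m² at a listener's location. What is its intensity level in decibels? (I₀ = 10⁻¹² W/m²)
β = 10·log₁₀(I/I₀) = 36 dB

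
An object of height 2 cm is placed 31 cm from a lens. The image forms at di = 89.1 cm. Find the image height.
hi = (-di/do) × ho = -5.748 cm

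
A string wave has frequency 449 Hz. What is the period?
T = 1/f = 0.002227 s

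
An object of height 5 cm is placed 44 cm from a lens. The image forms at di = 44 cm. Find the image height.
hi = (-di/do) × ho = -5 cm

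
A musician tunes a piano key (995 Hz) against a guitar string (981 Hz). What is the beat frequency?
14 Hz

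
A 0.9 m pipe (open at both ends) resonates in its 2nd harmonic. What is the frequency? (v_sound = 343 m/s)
fₙ = nv/(2L) = 381.1 Hz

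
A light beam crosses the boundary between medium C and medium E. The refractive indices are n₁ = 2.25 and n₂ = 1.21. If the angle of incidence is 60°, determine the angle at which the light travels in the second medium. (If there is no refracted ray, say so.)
sin θ₂ = (n₁/n₂)·sin θ₁ = 1.61 > 1, so there is no refracted ray — the light undergoes total internal reflection.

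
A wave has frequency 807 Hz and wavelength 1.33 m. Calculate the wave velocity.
v = fλ = 1073 m/s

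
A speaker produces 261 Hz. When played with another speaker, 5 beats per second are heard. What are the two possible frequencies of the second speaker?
f₂ = 261 ± 5 Hz → 266 Hz or 256 Hz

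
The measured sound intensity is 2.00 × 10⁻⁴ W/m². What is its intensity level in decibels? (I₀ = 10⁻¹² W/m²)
β = 10·log₁₀(I/I₀) = 83.01 dB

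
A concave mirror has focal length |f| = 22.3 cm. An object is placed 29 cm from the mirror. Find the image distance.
f = +22.3 cm (concave); 1/di = 1/f − 1/do → di = 96.52 cm (real image, in front of mirror)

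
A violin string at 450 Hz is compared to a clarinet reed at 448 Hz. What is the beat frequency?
2 Hz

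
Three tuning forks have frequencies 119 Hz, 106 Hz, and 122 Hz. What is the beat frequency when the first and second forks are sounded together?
13 Hz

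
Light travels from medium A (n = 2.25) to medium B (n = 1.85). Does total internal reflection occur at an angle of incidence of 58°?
θc = arcsin(n₂/n₁) = 55.31°; 58° > θc, so yes — total internal reflection.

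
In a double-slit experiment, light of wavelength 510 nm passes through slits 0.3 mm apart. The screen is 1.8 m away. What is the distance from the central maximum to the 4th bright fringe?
y = mλL/d = 12.24 mm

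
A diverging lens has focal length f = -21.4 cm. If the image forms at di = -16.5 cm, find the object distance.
1/do = 1/f − 1/di → do = 72.06 cm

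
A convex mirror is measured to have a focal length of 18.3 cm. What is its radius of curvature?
R = 2|f| = 36.6 cm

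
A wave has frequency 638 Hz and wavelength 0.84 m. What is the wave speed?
v = fλ = 535.9 m/s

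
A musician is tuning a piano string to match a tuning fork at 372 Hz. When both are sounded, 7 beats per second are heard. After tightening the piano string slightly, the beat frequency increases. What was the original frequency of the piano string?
379 Hz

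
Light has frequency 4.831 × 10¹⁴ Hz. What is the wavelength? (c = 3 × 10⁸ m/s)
λ = c/f = 621 nm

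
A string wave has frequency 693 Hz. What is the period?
T = 1/f = 0.001443 s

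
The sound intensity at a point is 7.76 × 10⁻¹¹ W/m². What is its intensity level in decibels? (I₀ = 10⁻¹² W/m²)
β = 10·log₁₀(I/I₀) = 18.9 dB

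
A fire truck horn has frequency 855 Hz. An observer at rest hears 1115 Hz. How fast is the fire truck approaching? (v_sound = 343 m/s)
v_s = v·(1 − f/f_obs) = 79.98 m/s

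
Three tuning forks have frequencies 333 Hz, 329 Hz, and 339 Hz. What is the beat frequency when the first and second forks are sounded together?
4 Hz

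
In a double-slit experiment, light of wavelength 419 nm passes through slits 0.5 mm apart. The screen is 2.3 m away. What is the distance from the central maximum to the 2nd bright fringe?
y = mλL/d = 3.855 mm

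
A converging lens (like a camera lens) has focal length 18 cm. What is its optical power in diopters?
P = 1/f = 5.556 D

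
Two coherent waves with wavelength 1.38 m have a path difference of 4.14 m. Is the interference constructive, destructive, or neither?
constructive — path difference = 3λ, a whole number of wavelengths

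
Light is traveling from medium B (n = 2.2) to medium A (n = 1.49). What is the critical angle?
θc = arcsin(n₂/n₁) = 42.63°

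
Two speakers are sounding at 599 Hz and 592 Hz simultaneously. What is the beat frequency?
7 Hz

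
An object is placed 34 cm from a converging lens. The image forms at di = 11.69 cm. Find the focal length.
1/f = 1/do + 1/di → f = 8.699 cm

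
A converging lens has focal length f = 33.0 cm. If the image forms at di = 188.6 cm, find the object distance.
1/do = 1/f − 1/di → do = 40 cm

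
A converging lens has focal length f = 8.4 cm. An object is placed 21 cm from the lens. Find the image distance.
1/di = 1/f − 1/do → di = 14 cm (real image)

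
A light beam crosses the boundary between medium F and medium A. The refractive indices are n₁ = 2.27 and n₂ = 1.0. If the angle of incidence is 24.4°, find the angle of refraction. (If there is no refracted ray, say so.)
sin θ₂ = (n₁/n₂)·sin θ₁ = 0.9377 → θ₂ = 69.68°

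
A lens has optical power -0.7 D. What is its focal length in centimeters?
f = 1/P = -142.9 cm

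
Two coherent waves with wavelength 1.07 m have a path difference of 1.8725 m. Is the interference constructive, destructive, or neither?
neither (partial) — path difference = 1.75λ, neither a whole number of wavelengths nor an odd multiple of λ/2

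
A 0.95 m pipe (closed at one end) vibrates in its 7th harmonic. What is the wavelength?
λₙ = 4L/n = 0.5429 m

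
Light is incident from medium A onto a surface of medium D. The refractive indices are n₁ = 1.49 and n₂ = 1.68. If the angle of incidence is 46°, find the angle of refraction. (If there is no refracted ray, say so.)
sin θ₂ = (n₁/n₂)·sin θ₁ = 0.638 → θ₂ = 39.64°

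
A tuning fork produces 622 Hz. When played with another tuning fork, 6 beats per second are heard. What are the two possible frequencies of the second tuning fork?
f₂ = 622 ± 6 Hz → 628 Hz or 616 Hz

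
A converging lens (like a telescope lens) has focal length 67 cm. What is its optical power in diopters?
P = 1/f = 1.493 D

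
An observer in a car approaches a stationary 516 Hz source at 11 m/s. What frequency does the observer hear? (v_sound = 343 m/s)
f_obs = f·(v + v_o)/v = 532.5 Hz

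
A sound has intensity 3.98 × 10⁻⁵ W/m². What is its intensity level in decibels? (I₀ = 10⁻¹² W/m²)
β = 10·log₁₀(I/I₀) = 76 dB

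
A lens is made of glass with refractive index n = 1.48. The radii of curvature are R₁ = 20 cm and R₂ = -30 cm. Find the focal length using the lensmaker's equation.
1/f = (n − 1)(1/R₁ − 1/R₂) → f = 25 cm (converging lens)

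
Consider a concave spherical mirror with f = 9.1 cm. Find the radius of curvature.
R = 2|f| = 18.2 cm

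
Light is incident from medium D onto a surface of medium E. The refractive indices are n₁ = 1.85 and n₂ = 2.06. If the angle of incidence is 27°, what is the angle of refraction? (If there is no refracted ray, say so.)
sin θ₂ = (n₁/n₂)·sin θ₁ = 0.4077 → θ₂ = 24.06°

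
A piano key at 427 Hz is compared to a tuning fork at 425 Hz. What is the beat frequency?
2 Hz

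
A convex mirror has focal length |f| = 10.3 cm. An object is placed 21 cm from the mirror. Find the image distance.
f = −10.3 cm (convex); 1/di = 1/f − 1/do → di = -6.911 cm (virtual image, behind mirror)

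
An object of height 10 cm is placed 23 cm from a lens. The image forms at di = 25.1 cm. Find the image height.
hi = (-di/do) × ho = -10.91 cm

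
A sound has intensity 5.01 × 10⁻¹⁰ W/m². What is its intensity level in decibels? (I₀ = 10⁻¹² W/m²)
β = 10·log₁₀(I/I₀) = 27 dB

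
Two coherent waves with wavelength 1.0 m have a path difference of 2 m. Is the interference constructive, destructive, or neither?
constructive — path difference = 2λ, a whole number of wavelengths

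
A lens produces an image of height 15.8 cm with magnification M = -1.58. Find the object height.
ho = |hi|/|M| = 10 cm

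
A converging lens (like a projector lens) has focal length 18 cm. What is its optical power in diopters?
P = 1/f = 5.556 D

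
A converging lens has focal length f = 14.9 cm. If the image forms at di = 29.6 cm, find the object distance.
1/do = 1/f − 1/di → do = 30 cm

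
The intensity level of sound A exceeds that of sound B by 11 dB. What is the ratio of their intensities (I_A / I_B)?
I_A/I_B = 10^(Δβ/10) = 12.59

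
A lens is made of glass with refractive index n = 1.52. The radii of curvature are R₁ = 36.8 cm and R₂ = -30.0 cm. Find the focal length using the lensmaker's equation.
1/f = (n − 1)(1/R₁ − 1/R₂) → f = 31.78 cm (converging lens)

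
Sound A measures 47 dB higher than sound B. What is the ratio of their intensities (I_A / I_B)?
I_A/I_B = 10^(Δβ/10) = 50120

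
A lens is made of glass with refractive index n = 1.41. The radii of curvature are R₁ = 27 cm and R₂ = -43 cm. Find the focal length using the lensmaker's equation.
1/f = (n − 1)(1/R₁ − 1/R₂) → f = 40.45 cm (converging lens)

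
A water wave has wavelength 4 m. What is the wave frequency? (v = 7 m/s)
f = v/λ = 1.75 Hz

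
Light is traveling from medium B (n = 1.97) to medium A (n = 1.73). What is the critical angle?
θc = arcsin(n₂/n₁) = 61.42°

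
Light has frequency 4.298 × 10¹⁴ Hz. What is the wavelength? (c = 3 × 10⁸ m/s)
λ = c/f = 698 nm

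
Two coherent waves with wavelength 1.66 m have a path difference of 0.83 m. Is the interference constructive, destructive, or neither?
destructive — path difference = 0.5λ, an odd multiple of λ/2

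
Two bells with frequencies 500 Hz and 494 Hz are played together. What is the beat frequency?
6 Hz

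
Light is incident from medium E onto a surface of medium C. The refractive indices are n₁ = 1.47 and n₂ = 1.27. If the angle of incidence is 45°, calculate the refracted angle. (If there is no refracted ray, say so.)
sin θ₂ = (n₁/n₂)·sin θ₁ = 0.8185 → θ₂ = 54.93°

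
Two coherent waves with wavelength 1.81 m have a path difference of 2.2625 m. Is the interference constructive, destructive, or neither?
neither (partial) — path difference = 1.25λ, neither a whole number of wavelengths nor an odd multiple of λ/2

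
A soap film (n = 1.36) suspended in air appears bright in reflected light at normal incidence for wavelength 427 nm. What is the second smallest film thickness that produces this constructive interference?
2nt = (m − ½)λ with m = 2 → t = (m − ½)λ/(2n) = 235.5 nm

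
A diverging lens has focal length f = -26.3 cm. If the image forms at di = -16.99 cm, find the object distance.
1/do = 1/f − 1/di → do = 48 cm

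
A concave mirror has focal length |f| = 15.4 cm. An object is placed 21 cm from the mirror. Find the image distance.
f = +15.4 cm (concave); 1/di = 1/f − 1/do → di = 57.75 cm (real image, in front of mirror)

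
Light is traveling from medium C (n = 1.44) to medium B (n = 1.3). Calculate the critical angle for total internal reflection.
θc = arcsin(n₂/n₁) = 64.53°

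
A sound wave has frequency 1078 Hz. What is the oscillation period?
T = 1/f = 9.276 × 10⁻⁴ s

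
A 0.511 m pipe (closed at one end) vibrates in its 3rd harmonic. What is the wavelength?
λₙ = 4L/n = 0.6813 m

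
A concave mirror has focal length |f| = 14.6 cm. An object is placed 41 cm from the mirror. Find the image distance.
f = +14.6 cm (concave); 1/di = 1/f − 1/do → di = 22.67 cm (real image, in front of mirror)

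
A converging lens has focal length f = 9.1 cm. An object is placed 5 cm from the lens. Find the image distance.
1/di = 1/f − 1/do → di = -11.1 cm (virtual image)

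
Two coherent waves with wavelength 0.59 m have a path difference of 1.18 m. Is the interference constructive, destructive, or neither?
constructive — path difference = 2λ, a whole number of wavelengths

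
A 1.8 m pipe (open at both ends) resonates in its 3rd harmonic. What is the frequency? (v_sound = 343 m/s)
fₙ = nv/(2L) = 285.8 Hz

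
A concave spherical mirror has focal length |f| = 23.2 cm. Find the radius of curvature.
R = 2|f| = 46.4 cm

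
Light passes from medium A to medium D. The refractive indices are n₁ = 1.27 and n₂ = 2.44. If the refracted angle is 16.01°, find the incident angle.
sin θ₁ = (n₂/n₁)·sin θ₂ → θ₁ = 32°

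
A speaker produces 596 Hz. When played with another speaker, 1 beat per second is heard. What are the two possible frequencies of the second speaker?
f₂ = 596 ± 1 Hz → 597 Hz or 595 Hz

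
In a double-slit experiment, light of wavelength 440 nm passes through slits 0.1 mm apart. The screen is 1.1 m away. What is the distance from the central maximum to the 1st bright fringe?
y = mλL/d = 4.84 mm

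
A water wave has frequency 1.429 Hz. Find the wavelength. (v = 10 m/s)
λ = v/f = 6.998 m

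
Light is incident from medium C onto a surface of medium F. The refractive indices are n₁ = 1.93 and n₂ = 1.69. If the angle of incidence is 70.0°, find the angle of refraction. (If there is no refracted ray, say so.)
sin θ₂ = (n₁/n₂)·sin θ₁ = 1.073 > 1, so there is no refracted ray — the light undergoes total internal reflection.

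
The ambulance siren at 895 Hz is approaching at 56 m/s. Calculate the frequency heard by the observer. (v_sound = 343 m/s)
f_obs = f·v/(v − v_s) = 1070 Hz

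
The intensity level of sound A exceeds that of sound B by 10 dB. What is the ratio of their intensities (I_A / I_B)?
I_A/I_B = 10^(Δβ/10) = 10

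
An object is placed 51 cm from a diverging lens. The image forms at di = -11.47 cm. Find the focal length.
1/f = 1/do + 1/di → f = -14.8 cm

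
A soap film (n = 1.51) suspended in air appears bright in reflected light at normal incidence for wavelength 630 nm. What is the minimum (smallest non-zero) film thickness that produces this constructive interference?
2nt = (m − ½)λ with m = 1 → t = (m − ½)λ/(2n) = 104.3 nm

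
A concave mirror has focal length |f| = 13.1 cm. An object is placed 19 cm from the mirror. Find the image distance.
f = +13.1 cm (concave); 1/di = 1/f − 1/do → di = 42.19 cm (real image, in front of mirror)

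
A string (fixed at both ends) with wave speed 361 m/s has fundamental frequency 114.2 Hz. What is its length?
L = v/(2f₁) = 1.581 m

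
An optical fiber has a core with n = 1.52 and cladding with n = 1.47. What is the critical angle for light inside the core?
θc = arcsin(n_cladding/n_core) = 75.26°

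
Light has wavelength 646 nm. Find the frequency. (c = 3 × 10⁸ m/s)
f = c/λ = 4.644 × 10¹⁴ Hz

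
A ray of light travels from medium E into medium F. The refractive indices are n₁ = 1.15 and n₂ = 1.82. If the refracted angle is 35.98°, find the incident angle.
sin θ₁ = (n₂/n₁)·sin θ₂ → θ₁ = 68.4°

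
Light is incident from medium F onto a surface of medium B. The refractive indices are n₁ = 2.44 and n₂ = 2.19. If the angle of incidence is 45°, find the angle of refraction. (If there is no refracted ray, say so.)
sin θ₂ = (n₁/n₂)·sin θ₁ = 0.7878 → θ₂ = 51.98°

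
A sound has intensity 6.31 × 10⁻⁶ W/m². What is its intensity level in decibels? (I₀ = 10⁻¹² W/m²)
β = 10·log₁₀(I/I₀) = 68 dB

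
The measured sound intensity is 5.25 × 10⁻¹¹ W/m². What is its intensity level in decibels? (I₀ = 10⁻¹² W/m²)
β = 10·log₁₀(I/I₀) = 17.2 dB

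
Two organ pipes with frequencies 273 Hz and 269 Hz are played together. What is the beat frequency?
4 Hz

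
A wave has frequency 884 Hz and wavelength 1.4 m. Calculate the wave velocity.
v = fλ = 1238 m/s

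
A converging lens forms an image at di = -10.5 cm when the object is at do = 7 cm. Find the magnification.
M = −di/do = 1.5 (upright image)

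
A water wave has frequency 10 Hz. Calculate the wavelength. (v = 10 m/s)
λ = v/f = 1 m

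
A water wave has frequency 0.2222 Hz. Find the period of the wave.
T = 1/f = 4.5 s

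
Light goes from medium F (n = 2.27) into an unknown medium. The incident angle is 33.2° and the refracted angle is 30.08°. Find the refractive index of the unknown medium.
n₂ = n₁·sin θ₁ / sin θ₂ = 2.48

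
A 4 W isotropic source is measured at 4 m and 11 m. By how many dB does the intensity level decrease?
Δβ = 20·log₁₀(r₂/r₁) = 8.787 dB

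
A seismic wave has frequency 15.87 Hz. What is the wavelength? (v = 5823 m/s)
λ = v/f = 366.9 m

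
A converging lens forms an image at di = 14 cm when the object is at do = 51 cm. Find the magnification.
M = −di/do = -0.2745 (inverted image)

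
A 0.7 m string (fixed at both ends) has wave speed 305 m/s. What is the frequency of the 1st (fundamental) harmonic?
fₙ = nv/(2L) = 217.9 Hz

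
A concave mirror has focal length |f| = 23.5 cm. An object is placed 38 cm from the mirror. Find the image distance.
f = +23.5 cm (concave); 1/di = 1/f − 1/do → di = 61.59 cm (real image, in front of mirror)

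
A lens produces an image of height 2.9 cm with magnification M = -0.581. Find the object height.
ho = |hi|/|M| = 4.991 cm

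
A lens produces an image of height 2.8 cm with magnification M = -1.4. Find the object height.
ho = |hi|/|M| = 2 cm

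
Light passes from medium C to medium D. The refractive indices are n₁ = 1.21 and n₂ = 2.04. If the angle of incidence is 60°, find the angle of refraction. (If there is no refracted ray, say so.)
sin θ₂ = (n₁/n₂)·sin θ₁ = 0.5137 → θ₂ = 30.91°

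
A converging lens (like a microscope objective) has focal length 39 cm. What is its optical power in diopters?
P = 1/f = 2.564 D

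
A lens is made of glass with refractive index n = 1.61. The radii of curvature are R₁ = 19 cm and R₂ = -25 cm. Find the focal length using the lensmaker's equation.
1/f = (n − 1)(1/R₁ − 1/R₂) → f = 17.7 cm (converging lens)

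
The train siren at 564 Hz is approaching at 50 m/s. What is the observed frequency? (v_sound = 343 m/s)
f_obs = f·v/(v − v_s) = 660.2 Hz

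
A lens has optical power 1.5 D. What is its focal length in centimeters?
f = 1/P = 66.67 cm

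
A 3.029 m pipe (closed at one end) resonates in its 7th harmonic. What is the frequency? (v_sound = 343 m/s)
fₙ = nv/(4L) = 198.2 Hz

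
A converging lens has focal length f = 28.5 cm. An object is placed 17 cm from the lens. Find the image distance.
1/di = 1/f − 1/do → di = -42.13 cm (virtual image)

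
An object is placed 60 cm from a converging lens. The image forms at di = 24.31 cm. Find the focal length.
1/f = 1/do + 1/di → f = 17.3 cm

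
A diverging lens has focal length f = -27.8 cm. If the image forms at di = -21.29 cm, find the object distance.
1/do = 1/f − 1/di → do = 90.92 cm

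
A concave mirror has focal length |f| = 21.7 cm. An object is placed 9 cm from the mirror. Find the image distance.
f = +21.7 cm (concave); 1/di = 1/f − 1/do → di = -15.38 cm (virtual image, behind mirror)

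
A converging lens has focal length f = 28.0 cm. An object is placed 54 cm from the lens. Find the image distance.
1/di = 1/f − 1/do → di = 58.15 cm (real image)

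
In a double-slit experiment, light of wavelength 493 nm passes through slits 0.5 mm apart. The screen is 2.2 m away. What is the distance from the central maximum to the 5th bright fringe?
y = mλL/d = 10.85 mm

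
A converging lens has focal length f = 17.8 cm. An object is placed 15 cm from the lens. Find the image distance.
1/di = 1/f − 1/do → di = -95.36 cm (virtual image)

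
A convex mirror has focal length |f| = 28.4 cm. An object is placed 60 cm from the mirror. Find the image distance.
f = −28.4 cm (convex); 1/di = 1/f − 1/do → di = -19.28 cm (virtual image, behind mirror)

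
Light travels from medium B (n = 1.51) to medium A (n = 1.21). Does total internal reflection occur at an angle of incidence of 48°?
θc = arcsin(n₂/n₁) = 53.26°; 48° < θc, so no — the ray refracts.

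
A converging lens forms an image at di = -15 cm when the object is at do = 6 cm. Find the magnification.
M = −di/do = 2.5 (upright image)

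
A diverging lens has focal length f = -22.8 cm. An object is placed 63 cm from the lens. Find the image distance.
1/di = 1/f − 1/do → di = -16.74 cm (virtual image)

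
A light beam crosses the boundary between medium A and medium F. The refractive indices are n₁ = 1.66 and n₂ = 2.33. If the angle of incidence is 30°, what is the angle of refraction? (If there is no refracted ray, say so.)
sin θ₂ = (n₁/n₂)·sin θ₁ = 0.3562 → θ₂ = 20.87°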